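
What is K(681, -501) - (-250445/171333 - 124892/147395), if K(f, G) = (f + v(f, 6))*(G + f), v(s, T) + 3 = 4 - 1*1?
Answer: 3095647975702111/25253627535 ≈ 1.2258e+5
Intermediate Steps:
v(s, T) = 0 (v(s, T) = -3 + (4 - 1*1) = -3 + (4 - 1) = -3 + 3 = 0)
K(f, G) = f*(G + f) (K(f, G) = (f + 0)*(G + f) = f*(G + f))
K(681, -501) - (-250445/171333 - 124892/147395) = 681*(-501 + 681) - (-250445/171333 - 124892/147395) = 681*180 - (-250445*1/171333 - 124892*1/147395) = 122580 - (-250445/171333 - 124892/147395) = 122580 - 1*(-58312461811/25253627535) = 122580 + 58312461811/25253627535 = 3095647975702111/25253627535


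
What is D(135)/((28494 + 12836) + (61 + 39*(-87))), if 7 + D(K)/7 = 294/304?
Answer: -6419/5775696 ≈ -0.0011114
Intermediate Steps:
D(K) = -6419/152 (D(K) = -49 + 7*(294/304) = -49 + 7*(294*(1/304)) = -49 + 7*(147/152) = -49 + 1029/152 = -6419/152)
D(135)/((28494 + 12836) + (61 + 39*(-87))) = -6419/(152*((28494 + 12836) + (61 + 39*(-87)))) = -6419/(152*(41330 + (61 - 3393))) = -6419/(152*(41330 - 3332)) = -6419/152/37998 = -6419/152*1/37998 = -6419/5775696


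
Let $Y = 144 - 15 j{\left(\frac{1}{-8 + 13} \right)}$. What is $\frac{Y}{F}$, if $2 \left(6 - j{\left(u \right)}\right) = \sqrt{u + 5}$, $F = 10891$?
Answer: $\frac{54}{10891} + \frac{3 \sqrt{130}}{21782} \approx 0.0065286$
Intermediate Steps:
$j{\left(u \right)} = 6 - \frac{\sqrt{5 + u}}{2}$ ($j{\left(u \right)} = 6 - \frac{\sqrt{u + 5}}{2} = 6 - \frac{\sqrt{5 + u}}{2}$)
$Y = 54 + \frac{3 \sqrt{130}}{2}$ ($Y = 144 - 15 \left(6 - \frac{\sqrt{5 + \frac{1}{-8 + 13}}}{2}\right) = 144 - 15 \left(6 - \frac{\sqrt{5 + \frac{1}{5}}}{2}\right) = 144 - 15 \left(6 - \frac{\sqrt{\frac{26}{5}}}{2}\right) = 144 - 15 \left(6 - \frac{\frac{1}{5} \sqrt{130}}{2}\right) = 144 - 15 \left(6 - \frac{\sqrt{130}}{10}\right) = 144 - \left(90 - \frac{3 \sqrt{130}}{2}\right) = 54 + \frac{3 \sqrt{130}}{2} \approx 71.103$)
$\frac{Y}{F} = \frac{54 + \frac{3 \sqrt{130}}{2}}{10891} = \left(54 + \frac{3 \sqrt{130}}{2}\right) \frac{1}{10891} = \frac{54}{10891} + \frac{3 \sqrt{130}}{21782}$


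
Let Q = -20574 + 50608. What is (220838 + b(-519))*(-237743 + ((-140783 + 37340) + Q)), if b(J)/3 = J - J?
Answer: -68714185376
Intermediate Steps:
b(J) = 0 (b(J) = 3*(J - J) = 3*0 = 0)
Q = 30034
(220838 + b(-519))*(-237743 + ((-140783 + 37340) + Q)) = (220838 + 0)*(-237743 + ((-140783 + 37340) + 30034)) = 220838*(-237743 + (-103443 + 30034)) = 220838*(-237743 - 73409) = 220838*(-311152) = -68714185376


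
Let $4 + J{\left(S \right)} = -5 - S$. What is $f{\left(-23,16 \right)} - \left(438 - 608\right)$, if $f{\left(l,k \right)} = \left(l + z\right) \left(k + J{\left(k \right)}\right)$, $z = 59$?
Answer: $-154$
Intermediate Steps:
$J{\left(S \right)} = -9 - S$ ($J{\left(S \right)} = -4 - \left(5 + S\right) = -9 - S$)
$f{\left(l,k \right)} = -531 - 9 l$ ($f{\left(l,k \right)} = \left(l + 59\right) \left(k - \left(9 + k\right)\right) = \left(59 + l\right) \left(-9\right) = -531 - 9 l$)
$f{\left(-23,16 \right)} - \left(438 - 608\right) = \left(-531 - -207\right) - \left(438 - 608\right) = \left(-531 + 207\right) - -170 = -324 + 170 = -154$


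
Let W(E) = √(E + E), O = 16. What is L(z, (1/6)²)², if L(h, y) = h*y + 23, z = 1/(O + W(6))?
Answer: 10205848579/19289664 - 3157*√3/301401 ≈ 529.07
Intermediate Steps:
W(E) = √2*√E (W(E) = √(2*E) = √2*√E)
z = 1/(16 + 2*√3) (z = 1/(16 + √2*√6) = 1/(16 + 2*√3) ≈ 0.051377)
L(h, y) = 23 + h*y
L(z, (1/6)²)² = (23 + (4/61 - √3/122)*(1/6)²)² = (23 + (4/61 - √3/122)*(⅙)²)² = (23 + (4/61 - √3/122)*(1/36))² = (23 + (1/549 - √3/4392))² = (12628/549 - √3/4392)²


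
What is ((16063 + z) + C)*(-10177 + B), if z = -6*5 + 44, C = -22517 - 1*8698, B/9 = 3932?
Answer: -381644118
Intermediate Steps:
B = 35388 (B = 9*3932 = 35388)
C = -31215 (C = -22517 - 8698 = -31215)
z = 14 (z = -30 + 44 = 14)
((16063 + z) + C)*(-10177 + B) = ((16063 + 14) - 31215)*(-10177 + 35388) = (16077 - 31215)*25211 = -15138*25211 = -381644118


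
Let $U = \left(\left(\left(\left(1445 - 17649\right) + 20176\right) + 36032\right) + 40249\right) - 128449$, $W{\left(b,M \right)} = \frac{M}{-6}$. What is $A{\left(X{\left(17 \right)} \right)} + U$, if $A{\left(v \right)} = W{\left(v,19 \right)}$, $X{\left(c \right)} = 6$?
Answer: $- \frac{289195}{6} \approx -48199.0$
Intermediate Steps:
$W{\left(b,M \right)} = - \frac{M}{6}$ ($W{\left(b,M \right)} = M \left(- \frac{1}{6}\right) = - \frac{M}{6}$)
$A{\left(v \right)} = - \frac{19}{6}$ ($A{\left(v \right)} = \left(- \frac{1}{6}\right) 19 = - \frac{19}{6}$)
$U = -48196$ ($U = \left(\left(\left(\left(1445 - 17649\right) + 20176\right) + 36032\right) + 40249\right) - 128449 = \left(\left(\left(-16204 + 20176\right) + 36032\right) + 40249\right) - 128449 = \left(\left(3972 + 36032\right) + 40249\right) - 128449 = \left(40004 + 40249\right) - 128449 = 80253 - 128449 = -48196$)
$A{\left(X{\left(17 \right)} \right)} + U = - \frac{19}{6} - 48196 = - \frac{289195}{6}$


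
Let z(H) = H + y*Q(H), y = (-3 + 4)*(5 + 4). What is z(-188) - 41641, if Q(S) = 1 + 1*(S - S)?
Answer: -41820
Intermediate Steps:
Q(S) = 1 (Q(S) = 1 + 1*0 = 1 + 0 = 1)
y = 9 (y = 1*9 = 9)
z(H) = 9 + H (z(H) = H + 9*1 = H + 9 = 9 + H)
z(-188) - 41641 = (9 - 188) - 41641 = -179 - 41641 = -41820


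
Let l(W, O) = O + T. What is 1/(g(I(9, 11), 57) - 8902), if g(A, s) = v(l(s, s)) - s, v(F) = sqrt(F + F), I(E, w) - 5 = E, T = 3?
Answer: -8959/80263561 - 2*sqrt(30)/80263561 ≈ -0.00011176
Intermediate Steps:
I(E, w) = 5 + E
l(W, O) = 3 + O (l(W, O) = O + 3 = 3 + O)
v(F) = sqrt(2)*sqrt(F) (v(F) = sqrt(2*F) = sqrt(2)*sqrt(F))
g(A, s) = -s + sqrt(2)*sqrt(3 + s) (g(A, s) = sqrt(2)*sqrt(3 + s) - s = -s + sqrt(2)*sqrt(3 + s))
1/(g(I(9, 11), 57) - 8902) = 1/((sqrt(6 + 2*57) - 1*57) - 8902) = 1/((sqrt(6 + 114) - 57) - 8902) = 1/((sqrt(120) - 57) - 8902) = 1/((2*sqrt(30) - 57) - 8902) = 1/((-57 + 2*sqrt(30)) - 8902) = 1/(-8959 + 2*sqrt(30))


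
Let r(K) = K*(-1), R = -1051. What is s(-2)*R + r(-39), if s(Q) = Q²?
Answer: -4165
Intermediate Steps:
r(K) = -K
s(-2)*R + r(-39) = (-2)²*(-1051) - 1*(-39) = 4*(-1051) + 39 = -4204 + 39 = -4165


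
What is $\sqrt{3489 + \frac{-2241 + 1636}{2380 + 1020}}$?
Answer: $\frac{\sqrt{403307830}}{340} \approx 59.066$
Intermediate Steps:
$\sqrt{3489 + \frac{-2241 + 1636}{2380 + 1020}} = \sqrt{3489 - \frac{605}{3400}} = \sqrt{3489 - \frac{121}{680}} = \sqrt{\frac{2372399}{680}} = \frac{\sqrt{403307830}}{340}$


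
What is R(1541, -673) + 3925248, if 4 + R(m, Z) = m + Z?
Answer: 3926112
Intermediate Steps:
R(m, Z) = -4 + Z + m (R(m, Z) = -4 + (m + Z) = -4 + (Z + m) = -4 + Z + m)
R(1541, -673) + 3925248 = (-4 - 673 + 1541) + 3925248 = 864 + 3925248 = 3926112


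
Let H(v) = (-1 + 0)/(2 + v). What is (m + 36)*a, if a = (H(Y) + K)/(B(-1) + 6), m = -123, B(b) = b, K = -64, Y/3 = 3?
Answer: 12267/11 ≈ 1115.2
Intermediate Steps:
Y = 9 (Y = 3*3 = 9)
H(v) = -1/(2 + v)
a = -141/11 (a = (-1/(2 + 9) - 64)/(-1 + 6) = (-1/11 - 64)/5 = (-1*1/11 - 64)*(⅕) = (-1/11 - 64)*(⅕) = -705/11*⅕ = -141/11 ≈ -12.818)
(m + 36)*a = (-123 + 36)*(-141/11) = -87*(-141/11) = 12267/11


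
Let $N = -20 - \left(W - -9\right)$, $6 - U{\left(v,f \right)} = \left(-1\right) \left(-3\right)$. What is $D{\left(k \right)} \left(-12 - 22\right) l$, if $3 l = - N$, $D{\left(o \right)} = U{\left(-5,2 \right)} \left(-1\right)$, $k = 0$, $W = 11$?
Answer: $1360$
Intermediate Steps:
$U{\left(v,f \right)} = 3$ ($U{\left(v,f \right)} = 6 - \left(-1\right) \left(-3\right) = 6 - 3 = 3$)
$N = -40$ ($N = -20 - \left(11 - -9\right) = -20 - \left(11 + 9\right) = -20 - 20 = -40$)
$D{\left(o \right)} = -3$ ($D{\left(o \right)} = 3 \left(-1\right) = -3$)
$l = \frac{40}{3}$ ($l = \frac{\left(-1\right) \left(-40\right)}{3} = \frac{1}{3} \cdot 40 = \frac{40}{3} \approx 13.333$)
$D{\left(k \right)} \left(-12 - 22\right) l = - 3 \left(-12 - 22\right) \frac{40}{3} = \left(-3\right) \left(-34\right) \frac{40}{3} = 102 \cdot \frac{40}{3} = 1360$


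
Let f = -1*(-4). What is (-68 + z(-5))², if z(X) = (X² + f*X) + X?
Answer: 4624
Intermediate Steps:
f = 4
z(X) = X² + 5*X (z(X) = (X² + 4*X) + X = X² + 5*X)
(-68 + z(-5))² = (-68 - 5*(5 - 5))² = (-68 - 5*0)² = (-68 + 0)² = (-68)² = 4624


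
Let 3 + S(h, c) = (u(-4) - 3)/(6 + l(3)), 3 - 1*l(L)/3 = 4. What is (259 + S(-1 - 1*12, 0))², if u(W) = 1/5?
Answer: 14638276/225 ≈ 65059.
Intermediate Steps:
u(W) = ⅕
l(L) = -3 (l(L) = 9 - 3*4 = 9 - 12 = -3)
S(h, c) = -59/15 (S(h, c) = -3 + (⅕ - 3)/(6 - 3) = -3 - 14/5/3 = -3 - 14/5*⅓ = -3 - 14/15 = -59/15)
(259 + S(-1 - 1*12, 0))² = (259 - 59/15)² = (3826/15)² = 14638276/225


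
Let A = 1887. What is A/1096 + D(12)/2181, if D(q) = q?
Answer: 1376233/796792 ≈ 1.7272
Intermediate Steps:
A/1096 + D(12)/2181 = 1887/1096 + 12/2181 = 1887*(1/1096) + 12*(1/2181) = 1887/1096 + 4/727 = 1376233/796792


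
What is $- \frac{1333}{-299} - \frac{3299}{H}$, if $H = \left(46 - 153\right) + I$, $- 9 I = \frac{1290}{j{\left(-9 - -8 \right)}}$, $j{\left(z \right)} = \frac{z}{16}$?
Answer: $\frac{5783944}{1961141} \approx 2.9493$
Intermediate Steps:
$j{\left(z \right)} = \frac{z}{16}$ ($j{\left(z \right)} = z \frac{1}{16} = \frac{z}{16}$)
$I = \frac{6880}{3}$ ($I = - \frac{1290 \frac{1}{\frac{1}{16} \left(-9 - -8\right)}}{9} = - \frac{1290 \frac{1}{\frac{1}{16} \left(-9 + 8\right)}}{9} = - \frac{1290 \frac{1}{\frac{1}{16} \left(-1\right)}}{9} = - \frac{1290 \frac{1}{- \frac{1}{16}}}{9} = - \frac{1290 \left(-16\right)}{9} = \left(- \frac{1}{9}\right) \left(-20640\right) = \frac{6880}{3} \approx 2293.3$)
$H = \frac{6559}{3}$ ($H = \left(46 - 153\right) + \frac{6880}{3} = -107 + \frac{6880}{3} = \frac{6559}{3} \approx 2186.3$)
$- \frac{1333}{-299} - \frac{3299}{H} = - \frac{1333}{-299} - \frac{3299}{\frac{6559}{3}} = \left(-1333\right) \left(- \frac{1}{299}\right) - \frac{9897}{6559} = \frac{1333}{299} - \frac{9897}{6559} = \frac{5783944}{1961141}$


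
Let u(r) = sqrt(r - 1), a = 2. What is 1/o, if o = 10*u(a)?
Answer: 1/10 ≈ 0.10000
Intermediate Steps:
u(r) = sqrt(-1 + r)
o = 10 (o = 10*sqrt(-1 + 2) = 10*sqrt(1) = 10*1 = 10)
1/o = 1/10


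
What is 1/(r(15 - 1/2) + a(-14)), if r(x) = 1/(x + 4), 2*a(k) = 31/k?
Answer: -1036/1091 ≈ -0.94959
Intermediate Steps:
a(k) = 31/(2*k) (a(k) = (31/k)/2 = 31/(2*k))
r(x) = 1/(4 + x)
1/(r(15 - 1/2) + a(-14)) = 1/(1/(4 + (15 - 1/2)) + (31/2)/(-14)) = 1/(1/(4 + (15 - 1*½)) + (31/2)*(-1/14)) = 1/(1/(4 + (15 - ½)) - 31/28) = 1/(1/(4 + 29/2) - 31/28) = 1/(1/(37/2) - 31/28) = 1/(2/37 - 31/28) = 1/(-1091/1036) = -1036/1091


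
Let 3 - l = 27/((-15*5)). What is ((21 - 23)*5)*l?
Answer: -168/5 ≈ -33.600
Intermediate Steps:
l = 84/25 (l = 3 - 27/((-15*5)) = 3 - 27/(-75) = 3 - 27*(-1)/75 = 3 - 1*(-9/25) = 3 + 9/25 = 84/25 ≈ 3.3600)
((21 - 23)*5)*l = ((21 - 23)*5)*(84/25) = -2*5*(84/25) = -10*84/25 = -168/5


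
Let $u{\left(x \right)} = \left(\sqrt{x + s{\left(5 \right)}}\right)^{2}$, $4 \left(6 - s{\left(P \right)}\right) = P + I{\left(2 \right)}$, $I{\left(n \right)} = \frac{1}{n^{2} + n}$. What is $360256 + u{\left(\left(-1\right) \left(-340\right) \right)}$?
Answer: $\frac{8654417}{24} \approx 3.606 \cdot 10^{5}$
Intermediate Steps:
$I{\left(n \right)} = \frac{1}{n + n^{2}}$
$s{\left(P \right)} = \frac{143}{24} - \frac{P}{4}$ ($s{\left(P \right)} = 6 - \frac{P + \frac{1}{2 \left(1 + 2\right)}}{4} = 6 - \frac{P + \frac{1}{2 \cdot 3}}{4} = 6 - \frac{P + \frac{1}{2} \cdot \frac{1}{3}}{4} = 6 - \frac{P + \frac{1}{6}}{4} = 6 - \frac{\frac{1}{6} + P}{4} = 6 - \left(\frac{1}{24} + \frac{P}{4}\right) = \frac{143}{24} - \frac{P}{4}$)
$u{\left(x \right)} = \frac{113}{24} + x$ ($u{\left(x \right)} = \left(\sqrt{x + \left(\frac{143}{24} - \frac{5}{4}\right)}\right)^{2} = \left(\sqrt{x + \frac{113}{24}}\right)^{2} = \left(\sqrt{\frac{113}{24} + x}\right)^{2} = \frac{113}{24} + x$)
$360256 + u{\left(\left(-1\right) \left(-340\right) \right)} = 360256 + \left(\frac{113}{24} - -340\right) = 360256 + \left(\frac{113}{24} + 340\right) = 360256 + \frac{8273}{24} = \frac{8654417}{24}$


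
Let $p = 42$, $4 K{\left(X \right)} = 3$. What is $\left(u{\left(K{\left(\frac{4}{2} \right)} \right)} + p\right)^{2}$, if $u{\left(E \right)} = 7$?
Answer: $2401$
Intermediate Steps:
$K{\left(X \right)} = \frac{3}{4}$ ($K{\left(X \right)} = \frac{1}{4} \cdot 3 = \frac{3}{4}$)
$\left(u{\left(K{\left(\frac{4}{2} \right)} \right)} + p\right)^{2} = \left(7 + 42\right)^{2} = 49^{2} = 2401$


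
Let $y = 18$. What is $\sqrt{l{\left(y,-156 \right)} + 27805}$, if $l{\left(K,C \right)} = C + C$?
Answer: $\sqrt{27493} \approx 165.81$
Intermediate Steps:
$l{\left(K,C \right)} = 2 C$
$\sqrt{l{\left(y,-156 \right)} + 27805} = \sqrt{2 \left(-156\right) + 27805} = \sqrt{-312 + 27805} = \sqrt{27493}$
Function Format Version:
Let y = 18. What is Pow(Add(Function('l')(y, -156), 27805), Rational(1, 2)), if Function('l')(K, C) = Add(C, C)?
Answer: Pow(27493, Rational(1, 2)) ≈ 165.81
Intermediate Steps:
Function('l')(K, C) = Mul(2, C)
Pow(Add(Function('l')(y, -156), 27805), Rational(1, 2)) = Pow(Add(Mul(2, -156), 27805), Rational(1, 2)) = Pow(Add(-312, 27805), Rational(1, 2)) = Pow(27493, Rational(1, 2))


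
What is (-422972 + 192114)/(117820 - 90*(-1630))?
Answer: -115429/132260 ≈ -0.87274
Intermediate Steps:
(-422972 + 192114)/(117820 - 90*(-1630)) = -230858/(117820 + 146700) = -230858/264520 = -230858*1/264520 = -115429/132260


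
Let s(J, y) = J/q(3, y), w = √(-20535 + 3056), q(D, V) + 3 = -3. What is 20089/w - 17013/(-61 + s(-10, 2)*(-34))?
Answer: 51039/353 - 20089*I*√17479/17479 ≈ 144.59 - 151.95*I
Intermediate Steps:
q(D, V) = -6 (q(D, V) = -3 - 3 = -6)
w = I*√17479 (w = √(-17479) = I*√17479 ≈ 132.21*I)
s(J, y) = -J/6 (s(J, y) = J/(-6) = J*(-⅙) = -J/6)
20089/w - 17013/(-61 + s(-10, 2)*(-34)) = 20089/((I*√17479)) - 17013/(-61 - ⅙*(-10)*(-34)) = 20089*(-I*√17479/17479) - 17013/(-61 + (5/3)*(-34)) = -20089*I*√17479/17479 - 17013/(-61 - 170/3) = -20089*I*√17479/17479 - 17013/(-353/3) = -20089*I*√17479/17479 - 17013*(-3/353) = -20089*I*√17479/17479 + 51039/353 = 51039/353 - 20089*I*√17479/17479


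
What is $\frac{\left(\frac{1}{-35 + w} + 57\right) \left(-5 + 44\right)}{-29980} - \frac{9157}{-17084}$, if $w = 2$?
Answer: $\frac{130113125}{281698076} \approx 0.46189$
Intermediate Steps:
$\frac{\left(\frac{1}{-35 + w} + 57\right) \left(-5 + 44\right)}{-29980} - \frac{9157}{-17084} = \frac{\left(\frac{1}{-35 + 2} + 57\right) \left(-5 + 44\right)}{-29980} - \frac{9157}{-17084} = \left(\frac{1}{-33} + 57\right) 39 \left(- \frac{1}{29980}\right) - - \frac{9157}{17084} = \left(- \frac{1}{33} + 57\right) 39 \left(- \frac{1}{29980}\right) + \frac{9157}{17084} = \frac{1880}{33} \cdot 39 \left(- \frac{1}{29980}\right) + \frac{9157}{17084} = \frac{24440}{11} \left(- \frac{1}{29980}\right) + \frac{9157}{17084} = - \frac{1222}{16489} + \frac{9157}{17084} = \frac{130113125}{281698076}$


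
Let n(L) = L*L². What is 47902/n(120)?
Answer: 23951/864000 ≈ 0.027721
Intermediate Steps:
n(L) = L³
47902/n(120) = 47902/(120³) = 47902/1728000 = 47902*(1/1728000) = 23951/864000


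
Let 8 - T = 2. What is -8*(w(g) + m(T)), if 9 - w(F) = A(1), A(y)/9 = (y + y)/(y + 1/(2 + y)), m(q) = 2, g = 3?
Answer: 20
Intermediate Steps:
T = 6 (T = 8 - 1*2 = 8 - 2 = 6)
A(y) = 18*y/(y + 1/(2 + y)) (A(y) = 9*((y + y)/(y + 1/(2 + y))) = 9*((2*y)/(y + 1/(2 + y))) = 9*(2*y/(y + 1/(2 + y))) = 18*y/(y + 1/(2 + y)))
w(F) = -9/2 (w(F) = 9 - 18*(2 + 1)/(1 + 1² + 2*1) = 9 - 18*3/(1 + 1 + 2) = 9 - 18*3/4 = 9 - 1*27/2 = 9 - 27/2 = -9/2)
-8*(w(g) + m(T)) = -8*(-9/2 + 2) = -8*(-5/2) = 20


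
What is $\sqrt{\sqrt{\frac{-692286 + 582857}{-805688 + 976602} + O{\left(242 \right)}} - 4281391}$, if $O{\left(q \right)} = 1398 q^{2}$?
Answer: $\frac{\sqrt{-125066261624075836 + 170914 \sqrt{2391625507431390806}}}{170914} \approx 2067.0 i$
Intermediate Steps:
$\sqrt{\sqrt{\frac{-692286 + 582857}{-805688 + 976602} + O{\left(242 \right)}} - 4281391} = \sqrt{\sqrt{\frac{-692286 + 582857}{-805688 + 976602} + 1398 \cdot 242^{2}} - 4281391} = \sqrt{\sqrt{- \frac{109429}{170914} + 1398 \cdot 58564} - 4281391} = \sqrt{\sqrt{\left(-109429\right) \frac{1}{170914} + 81872472} - 4281391} = \sqrt{\sqrt{- \frac{109429}{170914} + 81872472} - 4281391} = \sqrt{\sqrt{\frac{13993151569979}{170914}} - 4281391} = \sqrt{\frac{\sqrt{2391625507431390806}}{170914} - 4281391} = \sqrt{-4281391 + \frac{\sqrt{2391625507431390806}}{170914}}$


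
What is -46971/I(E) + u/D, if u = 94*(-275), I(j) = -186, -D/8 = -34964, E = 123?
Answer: 1094462021/4335536 ≈ 252.44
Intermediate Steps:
D = 279712 (D = -8*(-34964) = 279712)
u = -25850
-46971/I(E) + u/D = -46971/(-186) - 25850/279712 = -46971*(-1/186) - 25850*1/279712 = 15657/62 - 12925/139856 = 1094462021/4335536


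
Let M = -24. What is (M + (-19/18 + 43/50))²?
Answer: 29637136/50625 ≈ 585.42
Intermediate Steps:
(M + (-19/18 + 43/50))² = (-24 + (-19/18 + 43/50))² = (-24 - 44/225)² = (-5444/225)² = 29637136/50625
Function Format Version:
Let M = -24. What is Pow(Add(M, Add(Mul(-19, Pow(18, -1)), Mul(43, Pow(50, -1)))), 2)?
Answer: Rational(29637136, 50625) ≈ 585.42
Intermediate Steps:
Pow(Add(M, Add(Mul(-19, Pow(18, -1)), Mul(43, Pow(50, -1)))), 2) = Pow(Add(-24, Add(Mul(-19, Pow(18, -1)), Mul(43, Pow(50, -1)))), 2) = Pow(Add(-24, Add(Mul(-19, Rational(1, 18)), Mul(43, Rational(1, 50)))), 2) = Pow(Add(-24, Add(Rational(-19, 18), Rational(43, 50))), 2) = Pow(Add(-24, Rational(-44, 225)), 2) = Pow(Rational(-5444, 225), 2) = Rational(29637136, 50625)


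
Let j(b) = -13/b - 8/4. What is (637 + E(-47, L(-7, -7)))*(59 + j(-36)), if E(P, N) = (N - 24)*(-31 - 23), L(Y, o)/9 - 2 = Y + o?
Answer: 16034725/36 ≈ 4.4541e+5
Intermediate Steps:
L(Y, o) = 18 + 9*Y + 9*o (L(Y, o) = 18 + 9*(Y + o) = 18 + (9*Y + 9*o) = 18 + 9*Y + 9*o)
E(P, N) = 1296 - 54*N (E(P, N) = (-24 + N)*(-54) = 1296 - 54*N)
j(b) = -2 - 13/b (j(b) = -13/b - 8*1/4 = -13/b - 2 = -2 - 13/b)
(637 + E(-47, L(-7, -7)))*(59 + j(-36)) = (637 + (1296 - 54*(18 + 9*(-7) + 9*(-7))))*(59 + (-2 - 13/(-36))) = (637 + (1296 - 54*(18 - 63 - 63)))*(59 + (-2 - 13*(-1/36))) = (637 + (1296 - 54*(-108)))*(59 + (-2 + 13/36)) = (637 + (1296 + 5832))*(59 - 59/36) = (637 + 7128)*(2065/36) = 7765*(2065/36) = 16034725/36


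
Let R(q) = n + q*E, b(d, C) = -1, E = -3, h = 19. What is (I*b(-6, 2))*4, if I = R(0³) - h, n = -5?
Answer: 96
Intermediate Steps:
R(q) = -5 - 3*q (R(q) = -5 + q*(-3) = -5 - 3*q)
I = -24 (I = (-5 - 3*0³) - 1*19 = (-5 - 3*0) - 19 = (-5 + 0) - 19 = -5 - 19 = -24)
(I*b(-6, 2))*4 = -24*(-1)*4 = 24*4 = 96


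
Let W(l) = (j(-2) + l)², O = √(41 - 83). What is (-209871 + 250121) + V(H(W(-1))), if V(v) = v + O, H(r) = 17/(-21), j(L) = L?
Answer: 845233/21 + I*√42 ≈ 40249.0 + 6.4807*I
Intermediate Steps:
O = I*√42 (O = √(-42) = I*√42 ≈ 6.4807*I)
W(l) = (-2 + l)²
H(r) = -17/21 (H(r) = 17*(-1/21) = -17/21)
V(v) = v + I*√42
(-209871 + 250121) + V(H(W(-1))) = (-209871 + 250121) + (-17/21 + I*√42) = 40250 + (-17/21 + I*√42) = 845233/21 + I*√42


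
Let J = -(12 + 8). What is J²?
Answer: 400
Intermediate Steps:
J = -20 (J = -1*20 = -20)
J² = (-20)² = 400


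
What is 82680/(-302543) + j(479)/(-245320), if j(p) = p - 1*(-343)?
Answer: -10265873973/37109924380 ≈ -0.27663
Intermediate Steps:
j(p) = 343 + p (j(p) = p + 343 = 343 + p)
82680/(-302543) + j(479)/(-245320) = 82680/(-302543) + (343 + 479)/(-245320) = 82680*(-1/302543) + 822*(-1/245320) = -82680/302543 - 411/122660 = -10265873973/37109924380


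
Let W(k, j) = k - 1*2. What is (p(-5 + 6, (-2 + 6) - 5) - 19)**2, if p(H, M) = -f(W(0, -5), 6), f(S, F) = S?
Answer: 289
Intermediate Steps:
W(k, j) = -2 + k (W(k, j) = k - 2 = -2 + k)
p(H, M) = 2 (p(H, M) = -(-2 + 0) = -1*(-2) = 2)
(p(-5 + 6, (-2 + 6) - 5) - 19)**2 = (2 - 19)**2 = (-17)**2 = 289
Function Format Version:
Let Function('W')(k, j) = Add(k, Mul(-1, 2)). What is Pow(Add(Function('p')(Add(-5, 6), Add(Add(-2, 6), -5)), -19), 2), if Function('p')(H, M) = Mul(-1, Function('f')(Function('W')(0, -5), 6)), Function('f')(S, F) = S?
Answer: 289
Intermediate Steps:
Function('W')(k, j) = Add(-2, k) (Function('W')(k, j) = Add(k, -2) = Add(-2, k))
Function('p')(H, M) = 2 (Function('p')(H, M) = Mul(-1, Add(-2, 0)) = Mul(-1, -2) = 2)
Pow(Add(Function('p')(Add(-5, 6), Add(Add(-2, 6), -5)), -19), 2) = Pow(Add(2, -19), 2) = Pow(-17, 2) = 289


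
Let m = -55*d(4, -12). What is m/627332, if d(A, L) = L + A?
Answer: 110/156833 ≈ 0.00070138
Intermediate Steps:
d(A, L) = A + L
m = 440 (m = -55*(4 - 12) = -55*(-8) = 440)
m/627332 = 440/627332 = 440*(1/627332) = 110/156833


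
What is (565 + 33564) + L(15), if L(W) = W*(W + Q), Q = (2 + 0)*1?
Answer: 34384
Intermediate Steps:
Q = 2 (Q = 2*1 = 2)
L(W) = W*(2 + W) (L(W) = W*(W + 2) = W*(2 + W))
(565 + 33564) + L(15) = (565 + 33564) + 15*(2 + 15) = 34129 + 15*17 = 34129 + 255 = 34384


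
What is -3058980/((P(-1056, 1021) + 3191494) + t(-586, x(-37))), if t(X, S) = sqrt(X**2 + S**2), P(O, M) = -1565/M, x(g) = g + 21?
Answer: -10177050871455371220/10617911885206753949 + 6377612340360*sqrt(85913)/10617911885206753949 ≈ -0.95830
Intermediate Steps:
x(g) = 21 + g
t(X, S) = sqrt(S**2 + X**2)
-3058980/((P(-1056, 1021) + 3191494) + t(-586, x(-37))) = -3058980/((-1565/1021 + 3191494) + sqrt((21 - 37)**2 + (-586)**2)) = -3058980/((-1565*1/1021 + 3191494) + sqrt((-16)**2 + 343396)) = -3058980/((-1565/1021 + 3191494) + sqrt(256 + 343396)) = -3058980/(3258513809/1021 + sqrt(343652)) = -3058980/(3258513809/1021 + 2*sqrt(85913))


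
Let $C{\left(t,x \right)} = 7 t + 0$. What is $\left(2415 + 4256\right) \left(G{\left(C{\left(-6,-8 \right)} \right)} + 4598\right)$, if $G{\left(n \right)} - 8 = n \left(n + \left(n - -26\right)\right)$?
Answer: $46977182$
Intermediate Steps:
$C{\left(t,x \right)} = 7 t$
$G{\left(n \right)} = 8 + n \left(26 + 2 n\right)$ ($G{\left(n \right)} = 8 + n \left(n + \left(n - -26\right)\right) = 8 + n \left(n + \left(n + 26\right)\right) = 8 + n \left(n + \left(26 + n\right)\right) = 8 + n \left(26 + 2 n\right)$)
$\left(2415 + 4256\right) \left(G{\left(C{\left(-6,-8 \right)} \right)} + 4598\right) = \left(2415 + 4256\right) \left(\left(8 + 2 \left(7 \left(-6\right)\right)^{2} + 26 \cdot 7 \left(-6\right)\right) + 4598\right) = 6671 \left(\left(8 + 2 \left(-42\right)^{2} + 26 \left(-42\right)\right) + 4598\right) = 6671 \left(\left(8 + 2 \cdot 1764 - 1092\right) + 4598\right) = 6671 \left(\left(8 + 3528 - 1092\right) + 4598\right) = 6671 \left(2444 + 4598\right) = 6671 \cdot 7042 = 46977182$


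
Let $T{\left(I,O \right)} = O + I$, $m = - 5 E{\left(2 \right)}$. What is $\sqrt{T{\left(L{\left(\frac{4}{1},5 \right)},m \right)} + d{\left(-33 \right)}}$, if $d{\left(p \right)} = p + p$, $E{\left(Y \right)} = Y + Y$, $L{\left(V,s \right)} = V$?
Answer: $i \sqrt{82} \approx 9.0554 i$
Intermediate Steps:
$E{\left(Y \right)} = 2 Y$
$d{\left(p \right)} = 2 p$
$m = -20$ ($m = - 5 \cdot 2 \cdot 2 = \left(-5\right) 4 = -20$)
$T{\left(I,O \right)} = I + O$
$\sqrt{T{\left(L{\left(\frac{4}{1},5 \right)},m \right)} + d{\left(-33 \right)}} = \sqrt{\left(\frac{4}{1} - 20\right) + 2 \left(-33\right)} = \sqrt{\left(4 \cdot 1 - 20\right) - 66} = \sqrt{\left(4 - 20\right) - 66} = \sqrt{-16 - 66} = \sqrt{-82} = i \sqrt{82}$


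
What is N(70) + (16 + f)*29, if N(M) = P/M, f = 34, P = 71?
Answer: 101571/70 ≈ 1451.0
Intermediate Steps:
N(M) = 71/M
N(70) + (16 + f)*29 = 71/70 + (16 + 34)*29 = 71*(1/70) + 50*29 = 71/70 + 1450 = 101571/70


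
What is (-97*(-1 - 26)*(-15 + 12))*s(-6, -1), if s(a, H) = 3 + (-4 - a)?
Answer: -39285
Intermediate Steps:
s(a, H) = -1 - a
(-97*(-1 - 26)*(-15 + 12))*s(-6, -1) = (-97*(-1 - 26)*(-15 + 12))*(-1 - 1*(-6)) = (-(-2619)*(-3))*(-1 + 6) = -97*81*5 = -7857*5 = -39285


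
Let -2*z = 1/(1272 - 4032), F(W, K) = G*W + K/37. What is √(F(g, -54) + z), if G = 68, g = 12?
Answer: √2123608338705/51060 ≈ 28.540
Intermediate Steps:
F(W, K) = 68*W + K/37
z = 1/5520 (z = -1/(2*(1272 - 4032)) = -½/(-2760) = -½*(-1/2760) = 1/5520 ≈ 0.00018116)
√(F(g, -54) + z) = √((68*12 + (1/37)*(-54)) + 1/5520) = √((816 - 54/37) + 1/5520) = √(30138/37 + 1/5520) = √(166361797/204240) = √2123608338705/51060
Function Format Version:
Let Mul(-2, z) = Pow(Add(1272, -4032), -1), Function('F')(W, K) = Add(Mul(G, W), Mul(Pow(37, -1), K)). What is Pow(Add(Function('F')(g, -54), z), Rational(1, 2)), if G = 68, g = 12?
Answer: Mul(Rational(1, 51060), Pow(2123608338705, Rational(1, 2))) ≈ 28.540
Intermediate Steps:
Function('F')(W, K) = Add(Mul(68, W), Mul(Rational(1, 37), K)) (Function('F')(W, K) = Add(Mul(68, W), Mul(Pow(37, -1), K)) = Add(Mul(68, W), Mul(Rational(1, 37), K)))
z = Rational(1, 5520) (z = Mul(Rational(-1, 2), Pow(Add(1272, -4032), -1)) = Mul(Rational(-1, 2), Pow(-2760, -1)) = Mul(Rational(-1, 2), Rational(-1, 2760)) = Rational(1, 5520) ≈ 0.00018116)
Pow(Add(Function('F')(g, -54), z), Rational(1, 2)) = Pow(Add(Add(Mul(68, 12), Mul(Rational(1, 37), -54)), Rational(1, 5520)), Rational(1, 2)) = Pow(Add(Add(816, Rational(-54, 37)), Rational(1, 5520)), Rational(1, 2)) = Pow(Add(Rational(30138, 37), Rational(1, 5520)), Rational(1, 2)) = Pow(Rational(166361797, 204240), Rational(1, 2)) = Mul(Rational(1, 51060), Pow(2123608338705, Rational(1, 2)))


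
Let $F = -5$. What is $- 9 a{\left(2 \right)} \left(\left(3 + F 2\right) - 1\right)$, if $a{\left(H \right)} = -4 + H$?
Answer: $-144$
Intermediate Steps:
$- 9 a{\left(2 \right)} \left(\left(3 + F 2\right) - 1\right) = - 9 \left(-4 + 2\right) \left(\left(3 - 10\right) - 1\right) = \left(-9\right) \left(-2\right) \left(\left(3 - 10\right) - 1\right) = 18 \left(-7 - 1\right) = 18 \left(-8\right) = -144$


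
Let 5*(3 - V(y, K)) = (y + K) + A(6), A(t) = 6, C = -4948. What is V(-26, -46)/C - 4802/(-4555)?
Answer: 4737301/4507628 ≈ 1.0510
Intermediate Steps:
V(y, K) = 9/5 - K/5 - y/5 (V(y, K) = 3 - ((y + K) + 6)/5 = 3 - ((K + y) + 6)/5 = 3 - (6 + K + y)/5 = 3 + (-6/5 - K/5 - y/5) = 9/5 - K/5 - y/5)
V(-26, -46)/C - 4802/(-4555) = (9/5 - 1/5*(-46) - 1/5*(-26))/(-4948) - 4802/(-4555) = (9/5 + 46/5 + 26/5)*(-1/4948) - 4802*(-1/4555) = (81/5)*(-1/4948) + 4802/4555 = -81/24740 + 4802/4555 = 4737301/4507628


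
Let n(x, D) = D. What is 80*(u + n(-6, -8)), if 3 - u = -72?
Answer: 5360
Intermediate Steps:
u = 75 (u = 3 - 1*(-72) = 3 + 72 = 75)
80*(u + n(-6, -8)) = 80*(75 - 8) = 80*67 = 5360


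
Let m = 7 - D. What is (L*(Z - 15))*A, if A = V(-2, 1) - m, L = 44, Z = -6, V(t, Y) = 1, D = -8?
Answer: 12936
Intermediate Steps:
m = 15 (m = 7 - 1*(-8) = 7 + 8 = 15)
A = -14 (A = 1 - 1*15 = 1 - 15 = -14)
(L*(Z - 15))*A = (44*(-6 - 15))*(-14) = (44*(-21))*(-14) = -924*(-14) = 12936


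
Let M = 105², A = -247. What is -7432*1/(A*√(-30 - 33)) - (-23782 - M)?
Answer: 34807 - 7432*I*√7/5187 ≈ 34807.0 - 3.7909*I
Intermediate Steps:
M = 11025
-7432*1/(A*√(-30 - 33)) - (-23782 - M) = -7432*(-1/(247*√(-30 - 33))) - (-23782 - 1*11025) = -7432*I*√7/5187 - (-23782 - 11025) = -7432*I*√7/5187 - 1*(-34807) = -7432*I*√7/5187 + 34807 = 34807 - 7432*I*√7/5187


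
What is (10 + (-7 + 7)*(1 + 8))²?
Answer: 100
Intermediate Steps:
(10 + (-7 + 7)*(1 + 8))² = (10 + 0*9)² = (10 + 0)² = 10² = 100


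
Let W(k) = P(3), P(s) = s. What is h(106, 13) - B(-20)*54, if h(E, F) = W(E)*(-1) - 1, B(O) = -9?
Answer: 482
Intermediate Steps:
W(k) = 3
h(E, F) = -4 (h(E, F) = 3*(-1) - 1 = -3 - 1 = -4)
h(106, 13) - B(-20)*54 = -4 - (-9)*54 = -4 - 1*(-486) = -4 + 486 = 482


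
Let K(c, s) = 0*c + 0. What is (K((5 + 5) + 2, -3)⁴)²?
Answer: 0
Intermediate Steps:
K(c, s) = 0 (K(c, s) = 0 + 0 = 0)
(K((5 + 5) + 2, -3)⁴)² = (0⁴)² = 0² = 0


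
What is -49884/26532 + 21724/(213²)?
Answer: -46855723/33436953 ≈ -1.4013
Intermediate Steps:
-49884/26532 + 21724/(213²) = -49884*1/26532 + 21724/45369 = -4157/2211 + 21724*(1/45369) = -4157/2211 + 21724/45369 = -46855723/33436953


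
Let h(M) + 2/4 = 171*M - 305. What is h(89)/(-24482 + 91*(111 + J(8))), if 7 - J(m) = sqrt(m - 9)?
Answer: -204971144/188905817 + 2714257*I/377811634 ≈ -1.085 + 0.0071842*I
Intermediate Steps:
J(m) = 7 - sqrt(-9 + m) (J(m) = 7 - sqrt(m - 9) = 7 - sqrt(-9 + m))
h(M) = -611/2 + 171*M (h(M) = -1/2 + (171*M - 305) = -1/2 + (-305 + 171*M) = -611/2 + 171*M)
h(89)/(-24482 + 91*(111 + J(8))) = (-611/2 + 171*89)/(-24482 + 91*(111 + (7 - sqrt(-9 + 8)))) = (-611/2 + 15219)/(-24482 + 91*(111 + (7 - sqrt(-1)))) = 29827/(2*(-24482 + 91*(111 + (7 - I)))) = 29827/(2*(-24482 + 91*(118 - I))) = 29827/(2*(-24482 + (10738 - 91*I))) = 29827/(2*(-13744 - 91*I)) = 29827*((-13744 + 91*I)/188905817)/2 = 29827*(-13744 + 91*I)/377811634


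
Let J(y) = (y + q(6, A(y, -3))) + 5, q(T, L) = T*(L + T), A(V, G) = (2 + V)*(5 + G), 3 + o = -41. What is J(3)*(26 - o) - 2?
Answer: 7278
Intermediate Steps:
o = -44 (o = -3 - 41 = -44)
J(y) = 65 + 13*y (J(y) = (y + 6*((10 + 2*(-3) + 5*y - 3*y) + 6)) + 5 = (y + 6*((10 - 6 + 5*y - 3*y) + 6)) + 5 = (y + 6*((4 + 2*y) + 6)) + 5 = (y + 6*(10 + 2*y)) + 5 = (y + (60 + 12*y)) + 5 = (60 + 13*y) + 5 = 65 + 13*y)
J(3)*(26 - o) - 2 = (65 + 13*3)*(26 - 1*(-44)) - 2 = (65 + 39)*(26 + 44) - 2 = 104*70 - 2 = 7280 - 2 = 7278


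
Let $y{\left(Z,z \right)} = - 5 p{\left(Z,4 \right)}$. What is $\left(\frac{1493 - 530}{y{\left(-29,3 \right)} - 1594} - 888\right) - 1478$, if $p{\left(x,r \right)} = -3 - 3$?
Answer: $- \frac{3701387}{1564} \approx -2366.6$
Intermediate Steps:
$p{\left(x,r \right)} = -6$ ($p{\left(x,r \right)} = -3 - 3 = -6$)
$y{\left(Z,z \right)} = 30$ ($y{\left(Z,z \right)} = \left(-5\right) \left(-6\right) = 30$)
$\left(\frac{1493 - 530}{y{\left(-29,3 \right)} - 1594} - 888\right) - 1478 = \left(\frac{1493 - 530}{30 - 1594} - 888\right) - 1478 = \left(\frac{963}{-1564} - 888\right) - 1478 = \left(963 \left(- \frac{1}{1564}\right) - 888\right) - 1478 = \left(- \frac{963}{1564} - 888\right) - 1478 = - \frac{1389795}{1564} - 1478 = - \frac{3701387}{1564}$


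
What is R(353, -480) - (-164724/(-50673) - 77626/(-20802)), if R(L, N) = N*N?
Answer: 5782314793987/25097613 ≈ 2.3039e+5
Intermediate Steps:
R(L, N) = N²
R(353, -480) - (-164724/(-50673) - 77626/(-20802)) = (-480)² - (-164724/(-50673) - 77626/(-20802)) = 230400 - (-164724*(-1/50673) - 77626*(-1/20802)) = 230400 - (7844/2413 + 38813/10401) = 230400 - 1*175241213/25097613 = 230400 - 175241213/25097613 = 5782314793987/25097613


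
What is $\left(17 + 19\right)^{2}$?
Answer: $1296$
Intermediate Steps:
$\left(17 + 19\right)^{2} = 36^{2} = 1296$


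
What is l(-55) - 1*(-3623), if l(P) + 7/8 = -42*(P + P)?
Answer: 65937/8 ≈ 8242.1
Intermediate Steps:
l(P) = -7/8 - 84*P (l(P) = -7/8 - 42*(P + P) = -7/8 - 84*P)
l(-55) - 1*(-3623) = (-7/8 - 84*(-55)) - 1*(-3623) = (-7/8 + 4620) + 3623 = 36953/8 + 3623 = 65937/8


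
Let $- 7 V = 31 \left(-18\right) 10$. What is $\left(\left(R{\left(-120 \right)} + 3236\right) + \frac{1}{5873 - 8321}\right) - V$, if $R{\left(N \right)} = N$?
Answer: $\frac{39735929}{17136} \approx 2318.9$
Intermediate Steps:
$V = \frac{5580}{7}$ ($V = - \frac{31 \left(-18\right) 10}{7} = - \frac{\left(-558\right) 10}{7} = \left(- \frac{1}{7}\right) \left(-5580\right) = \frac{5580}{7} \approx 797.14$)
$\left(\left(R{\left(-120 \right)} + 3236\right) + \frac{1}{5873 - 8321}\right) - V = \left(\left(-120 + 3236\right) + \frac{1}{5873 - 8321}\right) - \frac{5580}{7} = \left(3116 + \frac{1}{-2448}\right) - \frac{5580}{7} = \left(3116 - \frac{1}{2448}\right) - \frac{5580}{7} = \frac{7627967}{2448} - \frac{5580}{7} = \frac{39735929}{17136}$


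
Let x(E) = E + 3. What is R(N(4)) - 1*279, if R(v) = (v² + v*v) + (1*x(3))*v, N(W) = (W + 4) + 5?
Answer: 137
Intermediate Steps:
x(E) = 3 + E
N(W) = 9 + W (N(W) = (4 + W) + 5 = 9 + W)
R(v) = 2*v² + 6*v (R(v) = (v² + v*v) + (1*(3 + 3))*v = (v² + v²) + (1*6)*v = 2*v² + 6*v)
R(N(4)) - 1*279 = 2*(9 + 4)*(3 + (9 + 4)) - 1*279 = 2*13*(3 + 13) - 279 = 2*13*16 - 279 = 416 - 279 = 137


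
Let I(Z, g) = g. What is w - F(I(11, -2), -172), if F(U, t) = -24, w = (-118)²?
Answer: 13948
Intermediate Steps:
w = 13924
w - F(I(11, -2), -172) = 13924 - 1*(-24) = 13924 + 24 = 13948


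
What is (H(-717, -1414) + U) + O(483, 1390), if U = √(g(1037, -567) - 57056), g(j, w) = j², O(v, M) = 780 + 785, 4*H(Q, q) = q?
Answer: 2423/2 + √1018313 ≈ 2220.6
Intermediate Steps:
H(Q, q) = q/4
O(v, M) = 1565
U = √1018313 (U = √(1037² - 57056) = √(1075369 - 57056) = √1018313 ≈ 1009.1)
(H(-717, -1414) + U) + O(483, 1390) = ((¼)*(-1414) + √1018313) + 1565 = (-707/2 + √1018313) + 1565 = 2423/2 + √1018313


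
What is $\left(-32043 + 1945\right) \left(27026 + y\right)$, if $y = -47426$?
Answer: $613999200$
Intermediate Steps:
$\left(-32043 + 1945\right) \left(27026 + y\right) = \left(-32043 + 1945\right) \left(27026 - 47426\right) = \left(-30098\right) \left(-20400\right) = 613999200$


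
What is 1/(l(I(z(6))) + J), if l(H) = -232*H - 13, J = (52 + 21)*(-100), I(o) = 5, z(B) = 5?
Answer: -1/8473 ≈ -0.00011802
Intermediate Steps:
J = -7300 (J = 73*(-100) = -7300)
l(H) = -13 - 232*H
1/(l(I(z(6))) + J) = 1/((-13 - 232*5) - 7300) = 1/((-13 - 1160) - 7300) = 1/(-1173 - 7300) = 1/(-8473) = -1/8473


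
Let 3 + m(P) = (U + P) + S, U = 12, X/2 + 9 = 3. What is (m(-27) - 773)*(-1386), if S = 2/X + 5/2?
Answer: 1093092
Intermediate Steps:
X = -12 (X = -18 + 2*3 = -18 + 6 = -12)
S = 7/3 (S = 2/(-12) + 5/2 = 2*(-1/12) + 5*(1/2) = -1/6 + 5/2 = 7/3 ≈ 2.3333)
m(P) = 34/3 + P (m(P) = -3 + ((12 + P) + 7/3) = -3 + (43/3 + P) = 34/3 + P)
(m(-27) - 773)*(-1386) = ((34/3 - 27) - 773)*(-1386) = (-47/3 - 773)*(-1386) = -2366/3*(-1386) = 1093092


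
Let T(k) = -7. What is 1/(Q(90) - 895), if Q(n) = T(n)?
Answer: -1/902 ≈ -0.0011086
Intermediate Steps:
Q(n) = -7
1/(Q(90) - 895) = 1/(-7 - 895) = 1/(-902) = -1/902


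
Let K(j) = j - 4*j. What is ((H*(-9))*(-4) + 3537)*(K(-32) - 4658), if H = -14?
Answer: -13836546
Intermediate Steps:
K(j) = -3*j
((H*(-9))*(-4) + 3537)*(K(-32) - 4658) = (-14*(-9)*(-4) + 3537)*(-3*(-32) - 4658) = (126*(-4) + 3537)*(96 - 4658) = (-504 + 3537)*(-4562) = 3033*(-4562) = -13836546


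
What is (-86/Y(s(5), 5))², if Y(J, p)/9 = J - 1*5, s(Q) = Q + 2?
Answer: 1849/81 ≈ 22.827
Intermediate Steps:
s(Q) = 2 + Q
Y(J, p) = -45 + 9*J (Y(J, p) = 9*(J - 1*5) = 9*(J - 5) = 9*(-5 + J) = -45 + 9*J)
(-86/Y(s(5), 5))² = (-86/(-45 + 9*(2 + 5)))² = (-86/(-45 + 9*7))² = (-86/(-45 + 63))² = (-86/18)² = (-86*1/18)² = (-43/9)² = 1849/81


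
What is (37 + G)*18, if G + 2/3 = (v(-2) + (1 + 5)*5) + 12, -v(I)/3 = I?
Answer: 1518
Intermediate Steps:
v(I) = -3*I
G = 142/3 (G = -⅔ + ((-3*(-2) + (1 + 5)*5) + 12) = -⅔ + ((6 + 6*5) + 12) = -⅔ + ((6 + 30) + 12) = -⅔ + (36 + 12) = -⅔ + 48 = 142/3 ≈ 47.333)
(37 + G)*18 = (37 + 142/3)*18 = (253/3)*18 = 1518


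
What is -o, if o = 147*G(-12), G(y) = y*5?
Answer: 8820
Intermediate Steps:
G(y) = 5*y
o = -8820 (o = 147*(5*(-12)) = 147*(-60) = -8820)
-o = -1*(-8820) = 8820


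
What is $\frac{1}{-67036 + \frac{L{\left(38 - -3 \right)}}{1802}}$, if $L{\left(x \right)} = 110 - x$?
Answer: $- \frac{1802}{120798803} \approx -1.4917 \cdot 10^{-5}$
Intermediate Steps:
$\frac{1}{-67036 + \frac{L{\left(38 - -3 \right)}}{1802}} = \frac{1}{-67036 + \frac{110 - \left(38 - -3\right)}{1802}} = \frac{1}{-67036 + \left(110 - \left(38 + 3\right)\right) \frac{1}{1802}} = \frac{1}{-67036 + \left(110 - 41\right) \frac{1}{1802}} = \frac{1}{-67036 + 69 \cdot \frac{1}{1802}} = \frac{1}{-67036 + \frac{69}{1802}} = \frac{1}{- \frac{120798803}{1802}} = - \frac{1802}{120798803}$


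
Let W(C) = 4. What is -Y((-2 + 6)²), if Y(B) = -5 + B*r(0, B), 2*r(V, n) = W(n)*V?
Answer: 5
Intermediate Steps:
r(V, n) = 2*V (r(V, n) = (4*V)/2 = 2*V)
Y(B) = -5 (Y(B) = -5 + B*(2*0) = -5 + B*0 = -5 + 0 = -5)
-Y((-2 + 6)²) = -1*(-5) = 5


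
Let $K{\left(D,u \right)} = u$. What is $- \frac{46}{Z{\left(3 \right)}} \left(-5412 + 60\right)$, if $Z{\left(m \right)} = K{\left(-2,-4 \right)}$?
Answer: $-61548$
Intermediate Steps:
$Z{\left(m \right)} = -4$
$- \frac{46}{Z{\left(3 \right)}} \left(-5412 + 60\right) = - \frac{46}{-4} \left(-5412 + 60\right) = \left(-46\right) \left(- \frac{1}{4}\right) \left(-5352\right) = \frac{23}{2} \left(-5352\right) = -61548$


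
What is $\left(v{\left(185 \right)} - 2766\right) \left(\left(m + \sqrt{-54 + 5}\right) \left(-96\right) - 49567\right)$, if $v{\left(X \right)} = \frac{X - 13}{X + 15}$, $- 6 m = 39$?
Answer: $\frac{6766712351}{50} + \frac{46454352 i}{25} \approx 1.3533 \cdot 10^{8} + 1.8582 \cdot 10^{6} i$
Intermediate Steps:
$m = - \frac{13}{2}$ ($m = \left(- \frac{1}{6}\right) 39 = - \frac{13}{2} \approx -6.5$)
$v{\left(X \right)} = \frac{-13 + X}{15 + X}$
$\left(v{\left(185 \right)} - 2766\right) \left(\left(m + \sqrt{-54 + 5}\right) \left(-96\right) - 49567\right) = \left(\frac{-13 + 185}{15 + 185} - 2766\right) \left(\left(- \frac{13}{2} + \sqrt{-54 + 5}\right) \left(-96\right) - 49567\right) = \left(\frac{1}{200} \cdot 172 - 2766\right) \left(\left(- \frac{13}{2} + \sqrt{-49}\right) \left(-96\right) - 49567\right) = \left(\frac{1}{200} \cdot 172 - 2766\right) \left(\left(- \frac{13}{2} + 7 i\right) \left(-96\right) - 49567\right) = \left(\frac{43}{50} - 2766\right) \left(\left(624 - 672 i\right) - 49567\right) = - \frac{138257 \left(-48943 - 672 i\right)}{50} = \frac{6766712351}{50} + \frac{46454352 i}{25}$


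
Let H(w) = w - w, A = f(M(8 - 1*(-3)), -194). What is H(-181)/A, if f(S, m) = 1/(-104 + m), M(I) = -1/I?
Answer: 0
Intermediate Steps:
A = -1/298 (A = 1/(-104 - 194) = 1/(-298) = -1/298 ≈ -0.0033557)
H(w) = 0
H(-181)/A = 0/(-1/298) = 0*(-298) = 0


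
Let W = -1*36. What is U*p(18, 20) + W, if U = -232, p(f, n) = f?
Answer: -4212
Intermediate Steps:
W = -36
U*p(18, 20) + W = -232*18 - 36 = -4176 - 36 = -4212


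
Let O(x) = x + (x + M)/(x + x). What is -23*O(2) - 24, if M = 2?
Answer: -93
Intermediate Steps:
O(x) = x + (2 + x)/(2*x) (O(x) = x + (x + 2)/(x + x) = x + (2 + x)/((2*x)) = x + (2 + x)*(1/(2*x)) = x + (2 + x)/(2*x))
-23*O(2) - 24 = -23*(1/2 + 2 + 1/2) - 24 = -23*3 - 24 = -69 - 24 = -93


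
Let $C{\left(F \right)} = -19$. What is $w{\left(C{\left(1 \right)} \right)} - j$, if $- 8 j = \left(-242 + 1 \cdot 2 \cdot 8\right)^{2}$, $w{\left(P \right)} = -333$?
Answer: $\frac{12103}{2} \approx 6051.5$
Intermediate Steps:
$j = - \frac{12769}{2}$ ($j = - \frac{\left(-242 + 1 \cdot 2 \cdot 8\right)^{2}}{8} = - \frac{\left(-242 + 2 \cdot 8\right)^{2}}{8} = - \frac{\left(-242 + 16\right)^{2}}{8} = - \frac{\left(-226\right)^{2}}{8} = \left(- \frac{1}{8}\right) 51076 = - \frac{12769}{2} \approx -6384.5$)
$w{\left(C{\left(1 \right)} \right)} - j = -333 - - \frac{12769}{2} = -333 + \frac{12769}{2} = \frac{12103}{2}$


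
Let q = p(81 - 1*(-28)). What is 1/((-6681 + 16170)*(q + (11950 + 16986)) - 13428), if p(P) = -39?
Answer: 1/274190205 ≈ 3.6471e-9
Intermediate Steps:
q = -39
1/((-6681 + 16170)*(q + (11950 + 16986)) - 13428) = 1/((-6681 + 16170)*(-39 + (11950 + 16986)) - 13428) = 1/(9489*(-39 + 28936) - 13428) = 1/(9489*28897 - 13428) = 1/(274203633 - 13428) = 1/274190205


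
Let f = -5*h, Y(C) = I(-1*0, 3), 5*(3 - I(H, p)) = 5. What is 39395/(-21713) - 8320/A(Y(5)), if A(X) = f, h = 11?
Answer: 35697087/238843 ≈ 149.46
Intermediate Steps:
I(H, p) = 2 (I(H, p) = 3 - ⅕*5 = 3 - 1 = 2)
Y(C) = 2
f = -55 (f = -5*11 = -55)
A(X) = -55
39395/(-21713) - 8320/A(Y(5)) = 39395/(-21713) - 8320/(-55) = 39395*(-1/21713) - 8320*(-1/55) = -39395/21713 + 1664/11 = 35697087/238843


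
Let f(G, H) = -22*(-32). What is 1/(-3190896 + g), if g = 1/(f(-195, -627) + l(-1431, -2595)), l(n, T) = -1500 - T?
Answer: -1799/5740421903 ≈ -3.1339e-7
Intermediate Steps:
f(G, H) = 704
g = 1/1799 (g = 1/(704 + (-1500 - 1*(-2595))) = 1/(704 + (-1500 + 2595)) = 1/(704 + 1095) = 1/1799 ≈ 0.00055586)
1/(-3190896 + g) = 1/(-3190896 + 1/1799) = 1/(-5740421903/1799) = -1799/5740421903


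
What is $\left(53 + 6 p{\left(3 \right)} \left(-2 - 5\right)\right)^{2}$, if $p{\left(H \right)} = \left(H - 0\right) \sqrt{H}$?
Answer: $50437 - 13356 \sqrt{3} \approx 27304.0$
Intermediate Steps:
$p{\left(H \right)} = H^{\frac{3}{2}}$ ($p{\left(H \right)} = \left(H + 0\right) \sqrt{H} = H \sqrt{H} = H^{\frac{3}{2}}$)
$\left(53 + 6 p{\left(3 \right)} \left(-2 - 5\right)\right)^{2} = \left(53 + 6 \cdot 3^{\frac{3}{2}} \left(-2 - 5\right)\right)^{2} = \left(53 + 6 \cdot 3 \sqrt{3} \left(-2 - 5\right)\right)^{2} = \left(53 + 18 \sqrt{3} \left(-7\right)\right)^{2} = \left(53 - 126 \sqrt{3}\right)^{2}$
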